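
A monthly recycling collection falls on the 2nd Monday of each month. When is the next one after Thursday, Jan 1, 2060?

Jan 2060 starts on a Thursday; its first Monday is the 5th, so the 2nd Monday is the 12th — Jan 12, 2060.
Jan 12, 2060 is after Jan 1, 2060, so that is the next one.

Jan 12, 2060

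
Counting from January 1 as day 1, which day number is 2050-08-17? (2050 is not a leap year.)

Days in months before August: 31 + 28 + 31 + 30 + 31 + 30 + 31 = 212.
Plus 17 days into August → day 229.

229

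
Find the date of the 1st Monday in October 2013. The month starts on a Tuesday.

7 October 2013

October 2013 begins on a Tuesday, so the first Monday is October 7 (6 days later).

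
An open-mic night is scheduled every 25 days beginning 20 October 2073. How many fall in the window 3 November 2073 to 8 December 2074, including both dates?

Occurrences land 25·i days after 20 October 2073 for i = 0, 1, 2, …
3 November 2073 is 14 days after the start; 14 ÷ 25 = 0 remainder 14; since the remainder is 14, round up to i = 1. First occurrence in the window: #2 on 14 November 2073 (1×25 = 25 days in).
8 December 2074 is 414 days after the start; 414 ÷ 25 = 16 remainder 14. Last occurrence in the window: #17 on 24 November 2074.
Occurrences #2 through #17: 16 in total.

16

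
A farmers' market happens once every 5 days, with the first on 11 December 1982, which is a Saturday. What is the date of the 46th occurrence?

24 July 1983

The 46th occurrence is 45 intervals after the first: 45 × 5 = 225 days after 11 December 1982.
December has 31 days — 20 days to the end of December leaves 205.
January has 31 days (174 left).
February has 28 days (146 left).
March has 31 days (115 left).
April has 30 days (85 left).
May has 31 days (54 left).
June has 30 days (24 left).
24 days into July → 24 July 1983.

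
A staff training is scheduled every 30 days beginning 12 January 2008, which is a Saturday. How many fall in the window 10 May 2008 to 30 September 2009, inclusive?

17

Occurrences land 30·i days after 12 January 2008 for i = 0, 1, 2, …
10 May 2008 is 119 days after the start; 119 ÷ 30 = 3 remainder 29; since the remainder is 29, round up to i = 4. First occurrence in the window: #5 on 11 May 2008 (4×30 = 120 days in).
30 September 2009 is 627 days after the start; 627 ÷ 30 = 20 remainder 27. Last occurrence in the window: #21 on 3 September 2009.
Occurrences #5 through #21: 17 in total.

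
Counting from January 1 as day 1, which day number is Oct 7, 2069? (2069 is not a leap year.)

Days in months before Oct: 31 + 28 + 31 + 30 + 31 + 30 + 31 + 31 + 30 = 273.
Plus 7 days into Oct → day 280.

280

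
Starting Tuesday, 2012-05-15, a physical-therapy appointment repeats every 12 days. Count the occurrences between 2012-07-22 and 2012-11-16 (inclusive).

Occurrences land 12·i days after 2012-05-15 for i = 0, 1, 2, …
2012-07-22 is 68 days after the start; 68 ÷ 12 = 5 remainder 8; since the remainder is 8, round up to i = 6. First occurrence in the window: #7 on 2012-07-26 (6×12 = 72 days in).
2012-11-16 is 185 days after the start; 185 ÷ 12 = 15 remainder 5. Last occurrence in the window: #16 on 2012-11-11.
Occurrences #7 through #16: 10 in total.

10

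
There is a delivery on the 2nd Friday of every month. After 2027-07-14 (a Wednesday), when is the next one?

2027-08-13

July 2027 starts on a Thursday; its first Friday is the 2nd, so the 2nd Friday is the 9th — 2027-07-09.
That is not after 2027-07-14, so look at August 2027.
August 2027 starts on a Sunday; its first Friday is the 6th, so the 2nd Friday is the 13th — 2027-08-13.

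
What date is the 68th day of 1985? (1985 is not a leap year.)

1985-03-09

January has 31 days (68 − 31 = 37 remain).
February has 28 days (37 − 28 = 9 remain).
9 into March → March 9.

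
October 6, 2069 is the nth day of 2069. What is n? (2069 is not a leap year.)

Days in months before October: 31 + 28 + 31 + 30 + 31 + 30 + 31 + 31 + 30 = 273.
Plus 6 days into October → day 279.

279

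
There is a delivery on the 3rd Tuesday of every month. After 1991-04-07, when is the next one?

1991-04-16

April 1991 starts on a Monday; its first Tuesday is the 2nd, so the 3rd Tuesday is the 16th — 1991-04-16.
1991-04-16 is after 1991-04-07, so that is the next one.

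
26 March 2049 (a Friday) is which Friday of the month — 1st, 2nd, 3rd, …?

4th

Day 26 falls in week ⌈26/7⌉ of the month.
Days 1–7 hold the 1st Friday, 8–14 the 2nd, 15–21 the 3rd, 22–28 the 4th, 29–31 the 5th.
26 is in the range for the 4th.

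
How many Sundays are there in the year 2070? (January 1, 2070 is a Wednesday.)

January 1, 2070 is a Wednesday; the first Sunday on or after it is January 5, 2070 (4 days later).
From January 5, 2070 to December 31, 2070: 26 + 28 + 31 + 30 + 31 + 30 + 31 + 31 + 30 + 31 + 30 + 31 = 360 days (rest of January, February, March, April, May, June, July, August, September, October, November, December).
360 ÷ 7 = 51 full weeks with remainder 3, so 51 more Sundays after the first → 52.

52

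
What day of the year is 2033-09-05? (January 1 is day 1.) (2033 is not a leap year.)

Days in months before September: 31 + 28 + 31 + 30 + 31 + 30 + 31 + 31 = 243.
Plus 5 days into September → day 248.

248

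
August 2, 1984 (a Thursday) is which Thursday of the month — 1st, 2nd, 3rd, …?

Day 2 falls in week ⌈2/7⌉ of the month.
Days 1–7 hold the 1st Thursday, 8–14 the 2nd, 15–21 the 3rd, 22–28 the 4th, 29–31 the 5th.
2 is in the range for the 1st.

1st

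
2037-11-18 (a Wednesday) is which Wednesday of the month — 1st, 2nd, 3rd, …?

Day 18 falls in week ⌈18/7⌉ of the month.
Days 1–7 hold the 1st Wednesday, 8–14 the 2nd, 15–21 the 3rd, 22–28 the 4th, 29–31 the 5th.
18 is in the range for the 3rd.

3rd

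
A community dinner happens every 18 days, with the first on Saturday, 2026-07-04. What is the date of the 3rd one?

2026-08-09

The 3rd occurrence is 2 intervals after the first: 2 × 18 = 36 days after 2026-07-04.
July has 31 days — 27 days to the end of July leaves 9.
9 days into August → 2026-08-09.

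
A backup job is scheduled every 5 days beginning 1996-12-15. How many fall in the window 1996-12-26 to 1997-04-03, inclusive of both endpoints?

Occurrences land 5·i days after 1996-12-15 for i = 0, 1, 2, …
1996-12-26 is 11 days after the start; 11 ÷ 5 = 2 remainder 1; since the remainder is 1, round up to i = 3. First occurrence in the window: #4 on 1996-12-30 (3×5 = 15 days in).
1997-04-03 is 109 days after the start; 109 ÷ 5 = 21 remainder 4. Last occurrence in the window: #22 on 1997-03-30.
Occurrences #4 through #22: 19 in total.

19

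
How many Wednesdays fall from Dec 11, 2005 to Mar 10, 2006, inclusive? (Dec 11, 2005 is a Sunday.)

Dec 11, 2005 is a Sunday; the first Wednesday on or after it is Dec 14, 2005 (3 days later).
From Dec 14, 2005 to Mar 10, 2006: 17 + 31 + 28 + 10 = 86 days (rest of Dec, Jan, Feb, Mar).
86 ÷ 7 = 12 full weeks with remainder 2, so 12 more Wednesdays after the first → 13.

13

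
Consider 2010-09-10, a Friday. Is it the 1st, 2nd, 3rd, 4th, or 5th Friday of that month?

Day 10 falls in week ⌈10/7⌉ of the month.
Days 1–7 hold the 1st Friday, 8–14 the 2nd, 15–21 the 3rd, 22–28 the 4th, 29–31 the 5th.
10 is in the range for the 2nd.

2nd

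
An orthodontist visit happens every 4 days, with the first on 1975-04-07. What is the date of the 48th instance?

The 48th occurrence is 47 intervals after the first: 47 × 4 = 188 days after 1975-04-07.
April has 30 days — 23 days to the end of April leaves 165.
May has 31 days (134 left).
June has 30 days (104 left).
July has 31 days (73 left).
August has 31 days (42 left).
September has 30 days (12 left).
12 days into October → 1975-10-12.

1975-10-12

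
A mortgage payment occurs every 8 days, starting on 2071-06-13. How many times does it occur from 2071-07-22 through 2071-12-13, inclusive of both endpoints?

18

Occurrences land 8·i days after 2071-06-13 for i = 0, 1, 2, …
2071-07-22 is 39 days after the start; 39 ÷ 8 = 4 remainder 7; since the remainder is 7, round up to i = 5. First occurrence in the window: #6 on 2071-07-23 (5×8 = 40 days in).
2071-12-13 is 183 days after the start; 183 ÷ 8 = 22 remainder 7. Last occurrence in the window: #23 on 2071-12-06.
Occurrences #6 through #23: 18 in total.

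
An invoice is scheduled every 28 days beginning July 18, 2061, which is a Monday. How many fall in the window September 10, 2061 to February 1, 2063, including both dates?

Occurrences land 28·i days after July 18, 2061 for i = 0, 1, 2, …
September 10, 2061 is 54 days after the start; 54 ÷ 28 = 1 remainder 26; since the remainder is 26, round up to i = 2. First occurrence in the window: #3 on September 12, 2061 (2×28 = 56 days in).
February 1, 2063 is 563 days after the start; 563 ÷ 28 = 20 remainder 3. Last occurrence in the window: #21 on January 29, 2063.
Occurrences #3 through #21: 19 in total.

19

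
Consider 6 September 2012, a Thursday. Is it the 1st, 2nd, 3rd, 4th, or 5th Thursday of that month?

1st

Day 6 falls in week ⌈6/7⌉ of the month.
Days 1–7 hold the 1st Thursday, 8–14 the 2nd, 15–21 the 3rd, 22–28 the 4th, 29–31 the 5th.
6 is in the range for the 1st.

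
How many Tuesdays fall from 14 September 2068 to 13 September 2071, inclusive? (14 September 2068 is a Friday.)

14 September 2068 is a Friday; the first Tuesday on or after it is 18 September 2068 (4 days later).
From 18 September 2068 to 13 September 2071: 104 + 365 + 365 + 256 = 1090 days (rest of 2068, 2069, 2070, to 13 September 2071 in 2071).
1090 ÷ 7 = 155 full weeks with remainder 5, so 155 more Tuesdays after the first → 156.

156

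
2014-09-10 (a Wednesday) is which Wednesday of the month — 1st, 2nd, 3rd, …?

Day 10 falls in week ⌈10/7⌉ of the month.
Days 1–7 hold the 1st Wednesday, 8–14 the 2nd, 15–21 the 3rd, 22–28 the 4th, 29–31 the 5th.
10 is in the range for the 2nd.

2nd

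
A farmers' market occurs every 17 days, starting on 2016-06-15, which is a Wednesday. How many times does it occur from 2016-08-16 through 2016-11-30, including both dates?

Occurrences land 17·i days after 2016-06-15 for i = 0, 1, 2, …
2016-08-16 is 62 days after the start; 62 ÷ 17 = 3 remainder 11; since the remainder is 11, round up to i = 4. First occurrence in the window: #5 on 2016-08-22 (4×17 = 68 days in).
2016-11-30 is 168 days after the start; 168 ÷ 17 = 9 remainder 15. Last occurrence in the window: #10 on 2016-11-15.
Occurrences #5 through #10: 6 in total.

6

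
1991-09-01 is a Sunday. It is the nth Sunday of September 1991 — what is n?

Day 1 falls in week ⌈1/7⌉ of the month.
Days 1–7 hold the 1st Sunday, 8–14 the 2nd, 15–21 the 3rd, 22–28 the 4th, 29–31 the 5th.
1 is in the range for the 1st.

1st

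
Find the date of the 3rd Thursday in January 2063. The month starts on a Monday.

2063-01-18

January 2063 begins on a Monday, so the first Thursday is January 4 (3 days later).
The 3rd Thursday is 2 weeks later: 4 + 14 = 18.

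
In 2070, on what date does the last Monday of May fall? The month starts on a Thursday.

26 May 2070

May 2070 begins on a Thursday, so the first Monday is May 5 (4 days later).
May 2070 has 31 days. Adding weeks: 5, 12, 19, 26 — the last one ≤ 31 is the 26th.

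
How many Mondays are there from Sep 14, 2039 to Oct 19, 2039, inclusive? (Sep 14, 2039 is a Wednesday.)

5

Sep 14, 2039 is a Wednesday; the first Monday on or after it is Sep 19, 2039 (5 days later).
From Sep 19, 2039 to Oct 19, 2039: 11 + 19 = 30 days (rest of Sep, Oct).
30 ÷ 7 = 4 full weeks with remainder 2, so 4 more Mondays after the first → 5.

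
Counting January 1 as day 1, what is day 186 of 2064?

January has 31 days (186 − 31 = 155 remain).
February has 29 days (155 − 29 = 126 remain).
March has 31 days (126 − 31 = 95 remain).
April has 30 days (95 − 30 = 65 remain).
May has 31 days (65 − 31 = 34 remain).
June has 30 days (34 − 30 = 4 remain).
4 into July → July 4.

2064-07-04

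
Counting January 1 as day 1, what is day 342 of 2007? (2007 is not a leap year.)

Dec 8, 2007

Jan has 31 days (342 − 31 = 311 remain).
Feb has 28 days (311 − 28 = 283 remain).
Mar has 31 days (283 − 31 = 252 remain).
Apr has 30 days (252 − 30 = 222 remain).
May has 31 days (222 − 31 = 191 remain).
Jun has 30 days (191 − 30 = 161 remain).
Jul has 31 days (161 − 31 = 130 remain).
Aug has 31 days (130 − 31 = 99 remain).
Sep has 30 days (99 − 30 = 69 remain).
Oct has 31 days (69 − 31 = 38 remain).
Nov has 30 days (38 − 30 = 8 remain).
8 into Dec → Dec 8.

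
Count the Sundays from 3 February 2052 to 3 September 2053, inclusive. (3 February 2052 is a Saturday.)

3 February 2052 is a Saturday; the first Sunday on or after it is 4 February 2052 (1 day later).
From 4 February 2052 to 3 September 2053: 331 + 246 = 577 days (rest of 2052, to 3 September 2053 in 2053).
577 ÷ 7 = 82 full weeks with remainder 3, so 82 more Sundays after the first → 83.

83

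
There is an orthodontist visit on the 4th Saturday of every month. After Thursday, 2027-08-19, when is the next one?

2027-08-28

August 2027 starts on a Sunday; its first Saturday is the 7th, so the 4th Saturday is the 28th — 2027-08-28.
2027-08-28 is after 2027-08-19, so that is the next one.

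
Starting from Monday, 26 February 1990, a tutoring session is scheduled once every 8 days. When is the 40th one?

4 January 1991

The 40th occurrence is 39 intervals after the first: 39 × 8 = 312 days after 26 February 1990.
February has 28 days — 2 days to the end of February leaves 310.
March has 31 days (279 left).
April has 30 days (249 left).
May has 31 days (218 left).
June has 30 days (188 left).
July has 31 days (157 left).
August has 31 days (126 left).
September has 30 days (96 left).
October has 31 days (65 left).
November has 30 days (35 left).
December has 31 days (4 left).
4 days into January → 4 January 1991.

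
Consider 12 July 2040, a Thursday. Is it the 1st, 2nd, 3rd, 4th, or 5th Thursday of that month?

Day 12 falls in week ⌈12/7⌉ of the month.
Days 1–7 hold the 1st Thursday, 8–14 the 2nd, 15–21 the 3rd, 22–28 the 4th, 29–31 the 5th.
12 is in the range for the 2nd.

2nd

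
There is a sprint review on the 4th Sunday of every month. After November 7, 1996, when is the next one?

November 1996 starts on a Friday; its first Sunday is the 3rd, so the 4th Sunday is the 24th — November 24, 1996.
November 24, 1996 is after November 7, 1996, so that is the next one.

November 24, 1996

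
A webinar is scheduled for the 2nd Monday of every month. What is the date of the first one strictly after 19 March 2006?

10 April 2006

March 2006 starts on a Wednesday; its first Monday is the 6th, so the 2nd Monday is the 13th — 13 March 2006.
That is not after 19 March 2006, so look at April 2006.
April 2006 starts on a Saturday; its first Monday is the 3rd, so the 2nd Monday is the 10th — 10 April 2006.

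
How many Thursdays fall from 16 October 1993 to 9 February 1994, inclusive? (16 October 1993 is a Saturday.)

16

16 October 1993 is a Saturday; the first Thursday on or after it is 21 October 1993 (5 days later).
From 21 October 1993 to 9 February 1994: 10 + 30 + 31 + 31 + 9 = 111 days (rest of October, November, December, January, February).
111 ÷ 7 = 15 full weeks with remainder 6, so 15 more Thursdays after the first → 16.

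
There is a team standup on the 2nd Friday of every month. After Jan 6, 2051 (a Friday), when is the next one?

Jan 2051 starts on a Sunday; its first Friday is the 6th, so the 2nd Friday is the 13th — Jan 13, 2051.
Jan 13, 2051 is after Jan 6, 2051, so that is the next one.

Jan 13, 2051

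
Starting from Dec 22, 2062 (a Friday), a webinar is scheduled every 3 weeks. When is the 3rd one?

The 3rd occurrence is 2 intervals after the first: 2 × 21 = 42 days after Dec 22, 2062.
Dec has 31 days — 9 days to the end of Dec leaves 33.
Jan has 31 days (2 left).
2 days into Feb → Feb 2, 2063.

Feb 2, 2063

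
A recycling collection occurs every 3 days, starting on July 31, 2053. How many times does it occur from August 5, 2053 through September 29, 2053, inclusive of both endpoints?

Occurrences land 3·i days after July 31, 2053 for i = 0, 1, 2, …
August 5, 2053 is 5 days after the start; 5 ÷ 3 = 1 remainder 2; since the remainder is 2, round up to i = 2. First occurrence in the window: #3 on August 6, 2053 (2×3 = 6 days in).
September 29, 2053 is 60 days after the start; 60 ÷ 3 = 20 remainder 0. Last occurrence in the window: #21 on September 29, 2053.
Occurrences #3 through #21: 19 in total.

19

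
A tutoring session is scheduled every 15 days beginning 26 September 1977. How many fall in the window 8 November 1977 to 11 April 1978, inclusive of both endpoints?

11

Occurrences land 15·i days after 26 September 1977 for i = 0, 1, 2, …
8 November 1977 is 43 days after the start; 43 ÷ 15 = 2 remainder 13; since the remainder is 13, round up to i = 3. First occurrence in the window: #4 on 10 November 1977 (3×15 = 45 days in).
11 April 1978 is 197 days after the start; 197 ÷ 15 = 13 remainder 2. Last occurrence in the window: #14 on 9 April 1978.
Occurrences #4 through #14: 11 in total.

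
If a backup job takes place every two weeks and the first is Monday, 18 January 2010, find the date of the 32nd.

The 32nd occurrence is 31 intervals after the first: 31 × 14 = 434 days after 18 January 2010.
January has 31 days — 13 days to the end of January leaves 421.
From end of January to end of 2010 is 334 days (87 left).
January has 31 days (56 left).
February has 28 days (28 left).
28 days into March → 28 March 2011.

28 March 2011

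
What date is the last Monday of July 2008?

The first Monday of July 2008 is July 7.
July 2008 has 31 days. Adding weeks: 7, 14, 21, 28 — the last one ≤ 31 is the 28th.

July 28, 2008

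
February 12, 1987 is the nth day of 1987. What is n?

Days in months before February: 31 = 31.
Plus 12 days into February → day 43.

43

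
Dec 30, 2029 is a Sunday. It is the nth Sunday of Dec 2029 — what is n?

Day 30 falls in week ⌈30/7⌉ of the month.
Days 1–7 hold the 1st Sunday, 8–14 the 2nd, 15–21 the 3rd, 22–28 the 4th, 29–31 the 5th.
30 is in the range for the 5th.

5th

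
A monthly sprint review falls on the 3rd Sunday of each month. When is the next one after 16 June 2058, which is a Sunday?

21 July 2058

June 2058 starts on a Saturday; its first Sunday is the 2nd, so the 3rd Sunday is the 16th — 16 June 2058.
That is not after 16 June 2058, so look at July 2058.
July 2058 starts on a Monday; its first Sunday is the 7th, so the 3rd Sunday is the 21st — 21 July 2058.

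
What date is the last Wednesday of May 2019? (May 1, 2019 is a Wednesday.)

May 2019 begins on a Wednesday, so the first Wednesday is May 1.
May 2019 has 31 days. Adding weeks: 1, 8, 15, 22, 29 — the last one ≤ 31 is the 29th.

May 29, 2019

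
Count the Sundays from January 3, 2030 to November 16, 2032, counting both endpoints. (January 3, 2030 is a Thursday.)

150

January 3, 2030 is a Thursday; the first Sunday on or after it is January 6, 2030 (3 days later).
From January 6, 2030 to November 16, 2032: 359 + 365 + 321 = 1045 days (rest of 2030, 2031, to November 16, 2032 in 2032).
1045 ÷ 7 = 149 full weeks with remainder 2, so 149 more Sundays after the first → 150.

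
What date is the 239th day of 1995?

January has 31 days (239 − 31 = 208 remain).
February has 28 days (208 − 28 = 180 remain).
March has 31 days (180 − 31 = 149 remain).
April has 30 days (149 − 30 = 119 remain).
May has 31 days (119 − 31 = 88 remain).
June has 30 days (88 − 30 = 58 remain).
July has 31 days (58 − 31 = 27 remain).
27 into August → August 27.

27 August 1995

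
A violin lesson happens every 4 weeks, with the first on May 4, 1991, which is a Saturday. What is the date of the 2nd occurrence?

The 2nd occurrence is 1 interval after the first: 1 × 28 = 28 days after May 4, 1991.
May has 31 days — 27 days to the end of May leaves 1.
1 day into June → June 1, 1991.

June 1, 1991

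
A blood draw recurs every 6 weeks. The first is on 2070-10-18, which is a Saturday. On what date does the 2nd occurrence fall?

The 2nd occurrence is 1 interval after the first: 1 × 42 = 42 days after 2070-10-18.
October has 31 days — 13 days to the end of October leaves 29.
29 days into November → 2070-11-29.

2070-11-29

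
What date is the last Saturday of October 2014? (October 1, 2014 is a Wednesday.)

October 2014 begins on a Wednesday, so the first Saturday is October 4 (3 days later).
October 2014 has 31 days. Adding weeks: 4, 11, 18, 25 — the last one ≤ 31 is the 25th.

October 25, 2014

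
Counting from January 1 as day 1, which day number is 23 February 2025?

Days in months before February: 31 = 31.
Plus 23 days into February → day 54.

54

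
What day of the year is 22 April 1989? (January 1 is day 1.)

112

Days in months before April: 31 + 28 + 31 = 90.
Plus 22 days into April → day 112.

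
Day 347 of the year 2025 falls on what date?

Dec 13, 2025

Jan has 31 days (347 − 31 = 316 remain).
Feb has 28 days (316 − 28 = 288 remain).
Mar has 31 days (288 − 31 = 257 remain).
Apr has 30 days (257 − 30 = 227 remain).
May has 31 days (227 − 31 = 196 remain).
Jun has 30 days (196 − 30 = 166 remain).
Jul has 31 days (166 − 31 = 135 remain).
Aug has 31 days (135 − 31 = 104 remain).
Sep has 30 days (104 − 30 = 74 remain).
Oct has 31 days (74 − 31 = 43 remain).
Nov has 30 days (43 − 30 = 13 remain).
13 into Dec → Dec 13.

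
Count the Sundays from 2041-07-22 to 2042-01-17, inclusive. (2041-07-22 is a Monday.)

2041-07-22 is a Monday; the first Sunday on or after it is 2041-07-28 (6 days later).
From 2041-07-28 to 2042-01-17: 3 + 31 + 30 + 31 + 30 + 31 + 17 = 173 days (rest of July, August, September, October, November, December, January).
173 ÷ 7 = 24 full weeks with remainder 5, so 24 more Sundays after the first → 25.

25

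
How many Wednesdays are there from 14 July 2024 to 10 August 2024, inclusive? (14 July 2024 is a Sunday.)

14 July 2024 is a Sunday; the first Wednesday on or after it is 17 July 2024 (3 days later).
From 17 July 2024 to 10 August 2024: 14 + 10 = 24 days (rest of July, August).
24 ÷ 7 = 3 full weeks with remainder 3, so 3 more Wednesdays after the first → 4.

4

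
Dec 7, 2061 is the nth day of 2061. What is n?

Days in months before Dec: 31 + 28 + 31 + 30 + 31 + 30 + 31 + 31 + 30 + 31 + 30 = 334.
Plus 7 days into Dec → day 341.

341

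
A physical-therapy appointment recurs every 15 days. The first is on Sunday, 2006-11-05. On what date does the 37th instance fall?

2008-04-28

The 37th occurrence is 36 intervals after the first: 36 × 15 = 540 days after 2006-11-05.
November has 30 days — 25 days to the end of November leaves 515.
From end of November to end of 2006 is 31 days (484 left).
2007 has 365 days (119 left).
January has 31 days (88 left).
February has 29 days (59 left).
March has 31 days (28 left).
28 days into April → 2008-04-28.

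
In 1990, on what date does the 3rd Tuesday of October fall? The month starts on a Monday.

October 16, 1990

October 1990 begins on a Monday, so the first Tuesday is October 2 (1 day later).
The 3rd Tuesday is 2 weeks later: 2 + 14 = 16.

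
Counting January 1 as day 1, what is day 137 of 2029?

May 17, 2029

January has 31 days (137 − 31 = 106 remain).
February has 28 days (106 − 28 = 78 remain).
March has 31 days (78 − 31 = 47 remain).
April has 30 days (47 − 30 = 17 remain).
17 into May → May 17.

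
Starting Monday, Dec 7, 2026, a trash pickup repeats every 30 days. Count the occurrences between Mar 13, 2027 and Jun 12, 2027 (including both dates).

3

Occurrences land 30·i days after Dec 7, 2026 for i = 0, 1, 2, …
Mar 13, 2027 is 96 days after the start; 96 ÷ 30 = 3 remainder 6; since the remainder is 6, round up to i = 4. First occurrence in the window: #5 on Apr 6, 2027 (4×30 = 120 days in).
Jun 12, 2027 is 187 days after the start; 187 ÷ 30 = 6 remainder 7. Last occurrence in the window: #7 on Jun 5, 2027.
Occurrences #5 through #7: 3 in total.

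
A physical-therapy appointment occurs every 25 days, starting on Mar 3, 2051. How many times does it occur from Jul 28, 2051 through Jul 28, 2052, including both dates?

15

Occurrences land 25·i days after Mar 3, 2051 for i = 0, 1, 2, …
Jul 28, 2051 is 147 days after the start; 147 ÷ 25 = 5 remainder 22; since the remainder is 22, round up to i = 6. First occurrence in the window: #7 on Jul 31, 2051 (6×25 = 150 days in).
Jul 28, 2052 is 513 days after the start; 513 ÷ 25 = 20 remainder 13. Last occurrence in the window: #21 on Jul 15, 2052.
Occurrences #7 through #21: 15 in total.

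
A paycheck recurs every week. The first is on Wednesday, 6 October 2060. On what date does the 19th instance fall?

The 19th occurrence is 18 intervals after the first: 18 × 7 = 126 days after 6 October 2060.
October has 31 days — 25 days to the end of October leaves 101.
November has 30 days (71 left).
December has 31 days (40 left).
January has 31 days (9 left).
9 days into February → 9 February 2061.

9 February 2061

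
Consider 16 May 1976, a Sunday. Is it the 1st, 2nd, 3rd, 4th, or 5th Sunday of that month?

Day 16 falls in week ⌈16/7⌉ of the month.
Days 1–7 hold the 1st Sunday, 8–14 the 2nd, 15–21 the 3rd, 22–28 the 4th, 29–31 the 5th.
16 is in the range for the 3rd.

3rd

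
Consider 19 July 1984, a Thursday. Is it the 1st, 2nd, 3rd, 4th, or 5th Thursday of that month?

Day 19 falls in week ⌈19/7⌉ of the month.
Days 1–7 hold the 1st Thursday, 8–14 the 2nd, 15–21 the 3rd, 22–28 the 4th, 29–31 the 5th.
19 is in the range for the 3rd.

3rd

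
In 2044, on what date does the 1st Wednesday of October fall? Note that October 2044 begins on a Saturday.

October 2044 begins on a Saturday, so the first Wednesday is October 5 (4 days later).

2044-10-05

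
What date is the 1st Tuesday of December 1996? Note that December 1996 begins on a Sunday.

December 1996 begins on a Sunday, so the first Tuesday is December 3 (2 days later).

3 December 1996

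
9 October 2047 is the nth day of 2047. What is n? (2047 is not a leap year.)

Days in months before October: 31 + 28 + 31 + 30 + 31 + 30 + 31 + 31 + 30 = 273.
Plus 9 days into October → day 282.

282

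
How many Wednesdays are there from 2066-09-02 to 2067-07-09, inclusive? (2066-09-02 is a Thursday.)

44

2066-09-02 is a Thursday; the first Wednesday on or after it is 2066-09-08 (6 days later).
From 2066-09-08 to 2067-07-09: 22 + 31 + 30 + 31 + 31 + 28 + 31 + 30 + 31 + 30 + 9 = 304 days (rest of September, October, November, December, January, February, March, April, May, June, July).
304 ÷ 7 = 43 full weeks with remainder 3, so 43 more Wednesdays after the first → 44.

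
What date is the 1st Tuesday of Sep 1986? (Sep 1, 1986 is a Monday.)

Sep 2, 1986

Sep 1986 begins on a Monday, so the first Tuesday is Sep 2 (1 day later).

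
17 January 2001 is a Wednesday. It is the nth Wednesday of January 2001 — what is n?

Day 17 falls in week ⌈17/7⌉ of the month.
Days 1–7 hold the 1st Wednesday, 8–14 the 2nd, 15–21 the 3rd, 22–28 the 4th, 29–31 the 5th.
17 is in the range for the 3rd.

3rd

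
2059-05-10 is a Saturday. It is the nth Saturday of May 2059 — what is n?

2nd

Day 10 falls in week ⌈10/7⌉ of the month.
Days 1–7 hold the 1st Saturday, 8–14 the 2nd, 15–21 the 3rd, 22–28 the 4th, 29–31 the 5th.
10 is in the range for the 2nd.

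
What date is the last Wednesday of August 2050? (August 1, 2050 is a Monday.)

August 2050 begins on a Monday, so the first Wednesday is August 3 (2 days later).
August 2050 has 31 days. Adding weeks: 3, 10, 17, 24, 31 — the last one ≤ 31 is the 31st.

31 August 2050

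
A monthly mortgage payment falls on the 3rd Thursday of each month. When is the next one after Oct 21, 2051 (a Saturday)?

Nov 16, 2051

Oct 2051 starts on a Sunday; its first Thursday is the 5th, so the 3rd Thursday is the 19th — Oct 19, 2051.
That is not after Oct 21, 2051, so look at Nov 2051.
Nov 2051 starts on a Wednesday; its first Thursday is the 2nd, so the 3rd Thursday is the 16th — Nov 16, 2051.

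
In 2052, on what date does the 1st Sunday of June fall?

2 June 2052

The first Sunday of June 2052 is June 2.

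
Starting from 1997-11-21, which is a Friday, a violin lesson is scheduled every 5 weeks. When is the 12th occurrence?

1998-12-11

The 12th occurrence is 11 intervals after the first: 11 × 35 = 385 days after 1997-11-21.
November has 30 days — 9 days to the end of November leaves 376.
December has 31 days (345 left).
January has 31 days (314 left).
February has 28 days (286 left).
March has 31 days (255 left).
April has 30 days (225 left).
May has 31 days (194 left).
June has 30 days (164 left).
July has 31 days (133 left).
August has 31 days (102 left).
September has 30 days (72 left).
October has 31 days (41 left).
November has 30 days (11 left).
11 days into December → 1998-12-11.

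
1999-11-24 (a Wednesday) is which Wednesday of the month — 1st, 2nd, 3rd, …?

Day 24 falls in week ⌈24/7⌉ of the month.
Days 1–7 hold the 1st Wednesday, 8–14 the 2nd, 15–21 the 3rd, 22–28 the 4th, 29–31 the 5th.
24 is in the range for the 4th.

4th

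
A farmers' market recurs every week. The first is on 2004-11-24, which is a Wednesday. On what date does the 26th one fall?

2005-05-18

The 26th occurrence is 25 intervals after the first: 25 × 7 = 175 days after 2004-11-24.
November has 30 days — 6 days to the end of November leaves 169.
December has 31 days (138 left).
January has 31 days (107 left).
February has 28 days (79 left).
March has 31 days (48 left).
April has 30 days (18 left).
18 days into May → 2005-05-18.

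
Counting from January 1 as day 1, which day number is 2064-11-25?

Days in months before November: 31 + 29 + 31 + 30 + 31 + 30 + 31 + 31 + 30 + 31 = 305.
Plus 25 days into November → day 330.

330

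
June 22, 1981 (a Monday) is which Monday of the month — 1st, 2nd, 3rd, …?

4th

Day 22 falls in week ⌈22/7⌉ of the month.
Days 1–7 hold the 1st Monday, 8–14 the 2nd, 15–21 the 3rd, 22–28 the 4th, 29–31 the 5th.
22 is in the range for the 4th.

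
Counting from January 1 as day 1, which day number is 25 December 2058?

359

Days in months before December: 31 + 28 + 31 + 30 + 31 + 30 + 31 + 31 + 30 + 31 + 30 = 334.
Plus 25 days into December → day 359.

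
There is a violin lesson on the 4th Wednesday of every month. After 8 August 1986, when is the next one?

27 August 1986

August 1986 starts on a Friday; its first Wednesday is the 6th, so the 4th Wednesday is the 27th — 27 August 1986.
27 August 1986 is after 8 August 1986, so that is the next one.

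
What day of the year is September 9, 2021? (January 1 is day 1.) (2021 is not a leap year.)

Days in months before September: 31 + 28 + 31 + 30 + 31 + 30 + 31 + 31 = 243.
Plus 9 days into September → day 252.

252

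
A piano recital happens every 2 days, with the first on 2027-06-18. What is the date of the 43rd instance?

The 43rd occurrence is 42 intervals after the first: 42 × 2 = 84 days after 2027-06-18.
June has 30 days — 12 days to the end of June leaves 72.
July has 31 days (41 left).
August has 31 days (10 left).
10 days into September → 2027-09-10.

2027-09-10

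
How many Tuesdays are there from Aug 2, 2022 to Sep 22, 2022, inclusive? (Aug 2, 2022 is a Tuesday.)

8

Aug 2, 2022 is a Tuesday; the first Tuesday on or after it is Aug 2, 2022.
From Aug 2, 2022 to Sep 22, 2022: 29 + 22 = 51 days (rest of Aug, Sep).
51 ÷ 7 = 7 full weeks with remainder 2, so 7 more Tuesdays after the first → 8.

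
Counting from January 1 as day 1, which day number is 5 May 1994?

Days in months before May: 31 + 28 + 31 + 30 = 120.
Plus 5 days into May → day 125.

125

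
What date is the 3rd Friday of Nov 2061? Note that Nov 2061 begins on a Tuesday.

Nov 18, 2061

Nov 2061 begins on a Tuesday, so the first Friday is Nov 4 (3 days later).
The 3rd Friday is 2 weeks later: 4 + 14 = 18.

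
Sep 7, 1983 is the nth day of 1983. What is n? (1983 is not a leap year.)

250

Days in months before Sep: 31 + 28 + 31 + 30 + 31 + 30 + 31 + 31 = 243.
Plus 7 days into Sep → day 250.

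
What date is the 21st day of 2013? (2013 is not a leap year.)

Jan 21, 2013

21 into Jan → Jan 21.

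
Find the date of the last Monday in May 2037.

May 2037 begins on a Friday, so the first Monday is May 4 (3 days later).
May 2037 has 31 days. Adding weeks: 4, 11, 18, 25 — the last one ≤ 31 is the 25th.

25 May 2037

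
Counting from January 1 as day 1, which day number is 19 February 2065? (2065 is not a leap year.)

Days in months before February: 31 = 31.
Plus 19 days into February → day 50.

50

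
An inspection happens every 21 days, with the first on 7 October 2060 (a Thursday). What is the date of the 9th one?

The 9th occurrence is 8 intervals after the first: 8 × 21 = 168 days after 7 October 2060.
October has 31 days — 24 days to the end of October leaves 144.
November has 30 days (114 left).
December has 31 days (83 left).
January has 31 days (52 left).
February has 28 days (24 left).
24 days into March → 24 March 2061.

24 March 2061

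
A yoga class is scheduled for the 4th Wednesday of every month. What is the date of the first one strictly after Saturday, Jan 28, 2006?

Jan 2006 starts on a Sunday; its first Wednesday is the 4th, so the 4th Wednesday is the 25th — Jan 25, 2006.
That is not after Jan 28, 2006, so look at Feb 2006.
Feb 2006 starts on a Wednesday; its first Wednesday is the 1st, so the 4th Wednesday is the 22nd — Feb 22, 2006.

Feb 22, 2006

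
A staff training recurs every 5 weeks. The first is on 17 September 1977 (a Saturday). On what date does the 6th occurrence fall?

11 March 1978

The 6th occurrence is 5 intervals after the first: 5 × 35 = 175 days after 17 September 1977.
September has 30 days — 13 days to the end of September leaves 162.
October has 31 days (131 left).
November has 30 days (101 left).
December has 31 days (70 left).
January has 31 days (39 left).
February has 28 days (11 left).
11 days into March → 11 March 1978.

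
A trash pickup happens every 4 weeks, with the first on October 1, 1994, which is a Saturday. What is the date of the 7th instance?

March 18, 1995

The 7th occurrence is 6 intervals after the first: 6 × 28 = 168 days after October 1, 1994.
October has 31 days — 30 days to the end of October leaves 138.
November has 30 days (108 left).
December has 31 days (77 left).
January has 31 days (46 left).
February has 28 days (18 left).
18 days into March → March 18, 1995.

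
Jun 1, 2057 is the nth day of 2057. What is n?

152

Days in months before Jun: 31 + 28 + 31 + 30 + 31 = 151.
Plus 1 day into Jun → day 152.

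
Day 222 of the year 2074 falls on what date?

January has 31 days (222 − 31 = 191 remain).
February has 28 days (191 − 28 = 163 remain).
March has 31 days (163 − 31 = 132 remain).
April has 30 days (132 − 30 = 102 remain).
May has 31 days (102 − 31 = 71 remain).
June has 30 days (71 − 30 = 41 remain).
July has 31 days (41 − 31 = 10 remain).
10 into August → August 10.

10 August 2074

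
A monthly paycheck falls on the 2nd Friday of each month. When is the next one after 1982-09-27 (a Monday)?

1982-10-08

September 1982 starts on a Wednesday; its first Friday is the 3rd, so the 2nd Friday is the 10th — 1982-09-10.
That is not after 1982-09-27, so look at October 1982.
October 1982 starts on a Friday; its first Friday is the 1st, so the 2nd Friday is the 8th — 1982-10-08.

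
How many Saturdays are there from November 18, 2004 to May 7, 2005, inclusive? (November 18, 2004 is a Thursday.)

25

November 18, 2004 is a Thursday; the first Saturday on or after it is November 20, 2004 (2 days later).
From November 20, 2004 to May 7, 2005: 10 + 31 + 31 + 28 + 31 + 30 + 7 = 168 days (rest of November, December, January, February, March, April, May).
168 ÷ 7 = 24 full weeks with remainder 0, so 24 more Saturdays after the first → 25.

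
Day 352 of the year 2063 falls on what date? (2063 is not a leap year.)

January has 31 days (352 − 31 = 321 remain).
February has 28 days (321 − 28 = 293 remain).
March has 31 days (293 − 31 = 262 remain).
April has 30 days (262 − 30 = 232 remain).
May has 31 days (232 − 31 = 201 remain).
June has 30 days (201 − 30 = 171 remain).
July has 31 days (171 − 31 = 140 remain).
August has 31 days (140 − 31 = 109 remain).
September has 30 days (109 − 30 = 79 remain).
October has 31 days (79 − 31 = 48 remain).
November has 30 days (48 − 30 = 18 remain).
18 into December → December 18.

18 December 2063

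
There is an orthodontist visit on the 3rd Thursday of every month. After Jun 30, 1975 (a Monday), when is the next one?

Jun 1975 starts on a Sunday; its first Thursday is the 5th, so the 3rd Thursday is the 19th — Jun 19, 1975.
That is not after Jun 30, 1975, so look at Jul 1975.
Jul 1975 starts on a Tuesday; its first Thursday is the 3rd, so the 3rd Thursday is the 17th — Jul 17, 1975.

Jul 17, 1975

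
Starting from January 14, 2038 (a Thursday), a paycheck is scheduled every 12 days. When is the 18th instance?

August 6, 2038

The 18th occurrence is 17 intervals after the first: 17 × 12 = 204 days after January 14, 2038.
January has 31 days — 17 days to the end of January leaves 187.
February has 28 days (159 left).
March has 31 days (128 left).
April has 30 days (98 left).
May has 31 days (67 left).
June has 30 days (37 left).
July has 31 days (6 left).
6 days into August → August 6, 2038.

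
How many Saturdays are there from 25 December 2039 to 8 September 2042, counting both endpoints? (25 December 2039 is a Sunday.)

141

25 December 2039 is a Sunday; the first Saturday on or after it is 31 December 2039 (6 days later).
From 31 December 2039 to 8 September 2042: 0 + 366 + 365 + 251 = 982 days (rest of 2039, 2040, 2041, to 8 September 2042 in 2042).
982 ÷ 7 = 140 full weeks with remainder 2, so 140 more Saturdays after the first → 141.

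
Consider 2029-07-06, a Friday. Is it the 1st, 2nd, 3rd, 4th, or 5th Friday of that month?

1st

Day 6 falls in week ⌈6/7⌉ of the month.
Days 1–7 hold the 1st Friday, 8–14 the 2nd, 15–21 the 3rd, 22–28 the 4th, 29–31 the 5th.
6 is in the range for the 1st.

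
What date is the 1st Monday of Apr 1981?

Apr 1981 begins on a Wednesday, so the first Monday is Apr 6 (5 days later).

Apr 6, 1981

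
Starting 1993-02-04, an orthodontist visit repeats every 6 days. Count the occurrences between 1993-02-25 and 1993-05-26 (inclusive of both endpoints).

15

Occurrences land 6·i days after 1993-02-04 for i = 0, 1, 2, …
1993-02-25 is 21 days after the start; 21 ÷ 6 = 3 remainder 3; since the remainder is 3, round up to i = 4. First occurrence in the window: #5 on 1993-02-28 (4×6 = 24 days in).
1993-05-26 is 111 days after the start; 111 ÷ 6 = 18 remainder 3. Last occurrence in the window: #19 on 1993-05-23.
Occurrences #5 through #19: 15 in total.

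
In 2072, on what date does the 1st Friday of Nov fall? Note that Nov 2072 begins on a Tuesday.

Nov 2072 begins on a Tuesday, so the first Friday is Nov 4 (3 days later).

Nov 4, 2072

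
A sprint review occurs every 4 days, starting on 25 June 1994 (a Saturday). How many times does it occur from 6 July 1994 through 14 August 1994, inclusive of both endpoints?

Occurrences land 4·i days after 25 June 1994 for i = 0, 1, 2, …
6 July 1994 is 11 days after the start; 11 ÷ 4 = 2 remainder 3; since the remainder is 3, round up to i = 3. First occurrence in the window: #4 on 7 July 1994 (3×4 = 12 days in).
14 August 1994 is 50 days after the start; 50 ÷ 4 = 12 remainder 2. Last occurrence in the window: #13 on 12 August 1994.
Occurrences #4 through #13: 10 in total.

10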